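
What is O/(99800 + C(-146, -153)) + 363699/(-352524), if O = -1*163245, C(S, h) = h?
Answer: -31263098211/11709319676 ≈ -2.6699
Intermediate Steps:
O = -163245
O/(99800 + C(-146, -153)) + 363699/(-352524) = -163245/(99800 - 153) + 363699/(-352524) = -163245/99647 + 363699*(-1/352524) = -163245*1/99647 - 121233/117508 = -163245/99647 - 121233/117508 = -31263098211/11709319676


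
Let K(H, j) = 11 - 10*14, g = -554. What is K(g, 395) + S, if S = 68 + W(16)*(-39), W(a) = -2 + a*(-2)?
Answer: 1265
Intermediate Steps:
W(a) = -2 - 2*a
K(H, j) = -129 (K(H, j) = 11 - 140 = -129)
S = 1394 (S = 68 + (-2 - 2*16)*(-39) = 68 + (-2 - 32)*(-39) = 68 - 34*(-39) = 68 + 1326 = 1394)
K(g, 395) + S = -129 + 1394 = 1265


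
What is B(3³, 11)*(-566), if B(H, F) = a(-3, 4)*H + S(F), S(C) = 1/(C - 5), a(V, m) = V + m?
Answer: -46129/3 ≈ -15376.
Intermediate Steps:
S(C) = 1/(-5 + C)
B(H, F) = H + 1/(-5 + F) (B(H, F) = (-3 + 4)*H + 1/(-5 + F) = 1*H + 1/(-5 + F) = H + 1/(-5 + F))
B(3³, 11)*(-566) = ((1 + 3³*(-5 + 11))/(-5 + 11))*(-566) = ((1 + 27*6)/6)*(-566) = ((1 + 162)/6)*(-566) = ((⅙)*163)*(-566) = (163/6)*(-566) = -46129/3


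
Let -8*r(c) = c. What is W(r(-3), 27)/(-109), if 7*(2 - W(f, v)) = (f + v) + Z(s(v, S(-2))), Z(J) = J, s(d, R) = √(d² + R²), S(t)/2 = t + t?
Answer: 107/6104 + √793/763 ≈ 0.054437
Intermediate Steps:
S(t) = 4*t (S(t) = 2*(t + t) = 2*(2*t) = 4*t)
s(d, R) = √(R² + d²)
r(c) = -c/8
W(f, v) = 2 - f/7 - v/7 - √(64 + v²)/7 (W(f, v) = 2 - ((f + v) + √((4*(-2))² + v²))/7 = 2 - ((f + v) + √((-8)² + v²))/7 = 2 - ((f + v) + √(64 + v²))/7 = 2 - (f + v + √(64 + v²))/7 = 2 + (-f/7 - v/7 - √(64 + v²)/7) = 2 - f/7 - v/7 - √(64 + v²)/7)
W(r(-3), 27)/(-109) = (2 - (-1)*(-3)/56 - ⅐*27 - √(64 + 27²)/7)/(-109) = (2 - ⅐*3/8 - 27/7 - √(64 + 729)/7)*(-1/109) = (2 - 3/56 - 27/7 - √793/7)*(-1/109) = (-107/56 - √793/7)*(-1/109) = 107/6104 + √793/763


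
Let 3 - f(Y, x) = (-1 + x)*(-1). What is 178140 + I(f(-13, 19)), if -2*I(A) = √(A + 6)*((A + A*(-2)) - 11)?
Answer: 178140 + 48*√3 ≈ 1.7822e+5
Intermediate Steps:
f(Y, x) = 2 + x (f(Y, x) = 3 - (-1 + x)*(-1) = 3 - (1 - x) = 3 + (-1 + x) = 2 + x)
I(A) = -√(6 + A)*(-11 - A)/2 (I(A) = -√(A + 6)*((A + A*(-2)) - 11)/2 = -√(6 + A)*((A - 2*A) - 11)/2 = -√(6 + A)*(-A - 11)/2 = -√(6 + A)*(-11 - A)/2)
178140 + I(f(-13, 19)) = 178140 + √(6 + (2 + 19))*(11 + (2 + 19))/2 = 178140 + √(6 + 21)*(11 + 21)/2 = 178140 + (½)*√27*32 = 178140 + (½)*(3*√3)*32 = 178140 + 48*√3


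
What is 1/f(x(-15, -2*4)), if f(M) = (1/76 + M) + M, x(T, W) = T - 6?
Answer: -76/3191 ≈ -0.023817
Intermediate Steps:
x(T, W) = -6 + T
f(M) = 1/76 + 2*M (f(M) = (1/76 + M) + M = 1/76 + 2*M)
1/f(x(-15, -2*4)) = 1/(1/76 + 2*(-6 - 15)) = 1/(1/76 + 2*(-21)) = 1/(1/76 - 42) = 1/(-3191/76) = -76/3191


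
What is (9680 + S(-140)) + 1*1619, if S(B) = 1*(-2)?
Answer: 11297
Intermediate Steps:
S(B) = -2
(9680 + S(-140)) + 1*1619 = (9680 - 2) + 1*1619 = 9678 + 1619 = 11297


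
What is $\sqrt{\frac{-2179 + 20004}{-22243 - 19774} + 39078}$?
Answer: $\frac{\sqrt{68988657724517}}{42017} \approx 197.68$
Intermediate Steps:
$\sqrt{\frac{-2179 + 20004}{-22243 - 19774} + 39078} = \sqrt{\frac{17825}{-42017} + 39078} = \sqrt{17825 \left(- \frac{1}{42017}\right) + 39078} = \sqrt{- \frac{17825}{42017} + 39078} = \sqrt{\frac{1641922501}{42017}} = \frac{\sqrt{68988657724517}}{42017}$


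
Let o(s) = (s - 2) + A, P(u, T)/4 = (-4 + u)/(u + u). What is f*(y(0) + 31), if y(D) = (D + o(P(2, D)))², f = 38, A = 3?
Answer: 1216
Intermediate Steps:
P(u, T) = 2*(-4 + u)/u (P(u, T) = 4*((-4 + u)/(u + u)) = 4*((-4 + u)/((2*u))) = 4*((-4 + u)*(1/(2*u))) = 4*((-4 + u)/(2*u)) = 2*(-4 + u)/u)
o(s) = 1 + s (o(s) = (s - 2) + 3 = (-2 + s) + 3 = 1 + s)
y(D) = (-1 + D)² (y(D) = (D + (1 + (2 - 8/2)))² = (D + (1 + (2 - 8*½)))² = (D + (1 + (2 - 4)))² = (D + (1 - 2))² = (D - 1)² = (-1 + D)²)
f*(y(0) + 31) = 38*((-1 + 0)² + 31) = 38*((-1)² + 31) = 38*(1 + 31) = 38*32 = 1216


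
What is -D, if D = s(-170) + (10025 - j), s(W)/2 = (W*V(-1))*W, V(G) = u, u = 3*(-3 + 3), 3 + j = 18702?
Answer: 8674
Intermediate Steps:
j = 18699 (j = -3 + 18702 = 18699)
u = 0 (u = 3*0 = 0)
V(G) = 0
s(W) = 0 (s(W) = 2*((W*0)*W) = 2*(0*W) = 2*0 = 0)
D = -8674 (D = 0 + (10025 - 1*18699) = 0 + (10025 - 18699) = 0 - 8674 = -8674)
-D = -1*(-8674) = 8674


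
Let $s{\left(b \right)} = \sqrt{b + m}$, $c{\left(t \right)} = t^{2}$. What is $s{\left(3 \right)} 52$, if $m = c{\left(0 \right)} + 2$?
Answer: $52 \sqrt{5} \approx 116.28$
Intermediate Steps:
$m = 2$ ($m = 0^{2} + 2 = 0 + 2 = 2$)
$s{\left(b \right)} = \sqrt{2 + b}$ ($s{\left(b \right)} = \sqrt{b + 2} = \sqrt{2 + b}$)
$s{\left(3 \right)} 52 = \sqrt{2 + 3} \cdot 52 = \sqrt{5} \cdot 52 = 52 \sqrt{5}$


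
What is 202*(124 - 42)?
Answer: 16564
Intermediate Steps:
202*(124 - 42) = 202*82 = 16564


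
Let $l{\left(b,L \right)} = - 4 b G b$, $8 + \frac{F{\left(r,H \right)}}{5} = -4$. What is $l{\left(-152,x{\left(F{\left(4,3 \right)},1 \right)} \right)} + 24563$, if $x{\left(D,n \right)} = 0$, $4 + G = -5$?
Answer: $856307$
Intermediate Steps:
$F{\left(r,H \right)} = -60$ ($F{\left(r,H \right)} = -40 + 5 \left(-4\right) = -40 - 20 = -60$)
$G = -9$ ($G = -4 - 5 = -9$)
$l{\left(b,L \right)} = 36 b^{2}$ ($l{\left(b,L \right)} = - 4 b \left(-9\right) b = 36 b b = 36 b^{2}$)
$l{\left(-152,x{\left(F{\left(4,3 \right)},1 \right)} \right)} + 24563 = 36 \left(-152\right)^{2} + 24563 = 36 \cdot 23104 + 24563 = 831744 + 24563 = 856307$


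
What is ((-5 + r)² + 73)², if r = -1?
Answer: 11881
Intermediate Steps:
((-5 + r)² + 73)² = ((-5 - 1)² + 73)² = ((-6)² + 73)² = (36 + 73)² = 109² = 11881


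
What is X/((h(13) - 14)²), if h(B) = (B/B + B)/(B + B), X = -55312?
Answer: -9347728/30625 ≈ -305.23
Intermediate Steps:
h(B) = (1 + B)/(2*B) (h(B) = (1 + B)/((2*B)) = (1 + B)*(1/(2*B)) = (1 + B)/(2*B))
X/((h(13) - 14)²) = -55312/((½)*(1 + 13)/13 - 14)² = -55312/((½)*(1/13)*14 - 14)² = -55312/(7/13 - 14)² = -55312/((-175/13)²) = -55312/30625/169 = -55312*169/30625 = -9347728/30625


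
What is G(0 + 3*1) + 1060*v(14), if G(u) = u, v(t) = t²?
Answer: 207763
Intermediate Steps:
G(0 + 3*1) + 1060*v(14) = (0 + 3*1) + 1060*14² = (0 + 3) + 1060*196 = 3 + 207760 = 207763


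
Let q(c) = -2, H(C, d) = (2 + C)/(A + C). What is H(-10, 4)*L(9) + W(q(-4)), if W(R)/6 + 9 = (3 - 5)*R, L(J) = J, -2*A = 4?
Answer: -24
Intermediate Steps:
A = -2 (A = -1/2*4 = -2)
H(C, d) = (2 + C)/(-2 + C)
W(R) = -54 - 12*R (W(R) = -54 + 6*((3 - 5)*R) = -54 + 6*(-2*R) = -54 - 12*R)
H(-10, 4)*L(9) + W(q(-4)) = ((2 - 10)/(-2 - 10))*9 + (-54 - 12*(-2)) = (-8/(-12))*9 + (-54 + 24) = -1/12*(-8)*9 - 30 = (2/3)*9 - 30 = 6 - 30 = -24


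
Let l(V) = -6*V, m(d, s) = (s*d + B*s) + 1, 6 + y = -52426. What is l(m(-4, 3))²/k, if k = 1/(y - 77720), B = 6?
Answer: -229588128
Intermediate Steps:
y = -52432 (y = -6 - 52426 = -52432)
m(d, s) = 1 + 6*s + d*s (m(d, s) = (s*d + 6*s) + 1 = (d*s + 6*s) + 1 = (6*s + d*s) + 1 = 1 + 6*s + d*s)
k = -1/130152 (k = 1/(-52432 - 77720) = 1/(-130152) = -1/130152 ≈ -7.6833e-6)
l(m(-4, 3))²/k = (-6*(1 + 6*3 - 4*3))²/(-1/130152) = (-6*(1 + 18 - 12))²*(-130152) = (-6*7)²*(-130152) = (-42)²*(-130152) = 1764*(-130152) = -229588128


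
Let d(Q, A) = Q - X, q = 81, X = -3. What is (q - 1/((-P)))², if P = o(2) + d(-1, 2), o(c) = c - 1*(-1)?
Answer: 164836/25 ≈ 6593.4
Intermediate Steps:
d(Q, A) = 3 + Q (d(Q, A) = Q - 1*(-3) = Q + 3 = 3 + Q)
o(c) = 1 + c (o(c) = c + 1 = 1 + c)
P = 5 (P = (1 + 2) + (3 - 1) = 3 + 2 = 5)
(q - 1/((-P)))² = (81 - 1/((-1*5)))² = (81 - 1/(-5))² = (81 - 1*(-⅕))² = (81 + ⅕)² = (406/5)² = 164836/25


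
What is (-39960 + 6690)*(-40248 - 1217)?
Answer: 1379540550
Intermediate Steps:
(-39960 + 6690)*(-40248 - 1217) = -33270*(-41465) = 1379540550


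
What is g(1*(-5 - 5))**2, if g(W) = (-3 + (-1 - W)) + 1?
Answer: 49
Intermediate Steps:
g(W) = -3 - W (g(W) = (-4 - W) + 1 = -3 - W)
g(1*(-5 - 5))**2 = (-3 - (-5 - 5))**2 = (-3 - (-10))**2 = (-3 - 1*(-10))**2 = (-3 + 10)**2 = 7**2 = 49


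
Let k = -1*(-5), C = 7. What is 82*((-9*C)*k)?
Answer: -25830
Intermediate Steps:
k = 5
82*((-9*C)*k) = 82*(-9*7*5) = 82*(-63*5) = 82*(-315) = -25830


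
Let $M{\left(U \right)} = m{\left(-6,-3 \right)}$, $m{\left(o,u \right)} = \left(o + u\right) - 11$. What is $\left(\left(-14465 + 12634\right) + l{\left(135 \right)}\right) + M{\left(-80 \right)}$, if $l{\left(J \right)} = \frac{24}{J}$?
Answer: $- \frac{83287}{45} \approx -1850.8$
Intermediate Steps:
$m{\left(o,u \right)} = -11 + o + u$
$M{\left(U \right)} = -20$ ($M{\left(U \right)} = -11 - 6 - 3 = -20$)
$\left(\left(-14465 + 12634\right) + l{\left(135 \right)}\right) + M{\left(-80 \right)} = \left(\left(-14465 + 12634\right) + \frac{24}{135}\right) - 20 = \left(-1831 + 24 \cdot \frac{1}{135}\right) - 20 = \left(-1831 + \frac{8}{45}\right) - 20 = - \frac{82387}{45} - 20 = - \frac{83287}{45}$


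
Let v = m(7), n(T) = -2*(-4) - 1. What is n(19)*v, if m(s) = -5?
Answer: -35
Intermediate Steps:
n(T) = 7 (n(T) = 8 - 1 = 7)
v = -5
n(19)*v = 7*(-5) = -35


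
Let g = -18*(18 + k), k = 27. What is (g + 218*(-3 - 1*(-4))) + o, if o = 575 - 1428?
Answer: -1445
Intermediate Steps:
o = -853
g = -810 (g = -18*(18 + 27) = -18*45 = -810)
(g + 218*(-3 - 1*(-4))) + o = (-810 + 218*(-3 - 1*(-4))) - 853 = (-810 + 218*(-3 + 4)) - 853 = (-810 + 218*1) - 853 = (-810 + 218) - 853 = -592 - 853 = -1445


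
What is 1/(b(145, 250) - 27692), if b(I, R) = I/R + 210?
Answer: -50/1374071 ≈ -3.6388e-5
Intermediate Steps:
b(I, R) = 210 + I/R (b(I, R) = I/R + 210 = 210 + I/R)
1/(b(145, 250) - 27692) = 1/((210 + 145/250) - 27692) = 1/((210 + 145*(1/250)) - 27692) = 1/((210 + 29/50) - 27692) = 1/(10529/50 - 27692) = 1/(-1374071/50) = -50/1374071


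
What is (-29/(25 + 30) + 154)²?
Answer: 71250481/3025 ≈ 23554.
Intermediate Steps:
(-29/(25 + 30) + 154)² = (-29/55 + 154)² = (8441/55)² = 71250481/3025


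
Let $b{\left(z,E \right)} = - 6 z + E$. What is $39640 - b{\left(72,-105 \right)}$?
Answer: $40177$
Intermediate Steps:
$b{\left(z,E \right)} = E - 6 z$
$39640 - b{\left(72,-105 \right)} = 39640 - \left(-105 - 432\right) = 39640 - -537 = 39640 + 537 = 40177$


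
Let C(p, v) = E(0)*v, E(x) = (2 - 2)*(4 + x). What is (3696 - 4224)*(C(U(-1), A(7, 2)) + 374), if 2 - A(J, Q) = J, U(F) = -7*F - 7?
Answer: -197472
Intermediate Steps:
U(F) = -7 - 7*F
A(J, Q) = 2 - J
E(x) = 0 (E(x) = 0*(4 + x) = 0)
C(p, v) = 0 (C(p, v) = 0*v = 0)
(3696 - 4224)*(C(U(-1), A(7, 2)) + 374) = (3696 - 4224)*(0 + 374) = -528*374 = -197472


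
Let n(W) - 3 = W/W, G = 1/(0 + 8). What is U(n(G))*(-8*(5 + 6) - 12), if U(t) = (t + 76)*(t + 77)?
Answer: -648000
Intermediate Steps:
G = ⅛ (G = 1/8 = ⅛ ≈ 0.12500)
n(W) = 4 (n(W) = 3 + W/W = 3 + 1 = 4)
U(t) = (76 + t)*(77 + t)
U(n(G))*(-8*(5 + 6) - 12) = (5852 + 4² + 153*4)*(-8*(5 + 6) - 12) = (5852 + 16 + 612)*(-8*11 - 12) = 6480*(-2*44 - 12) = 6480*(-88 - 12) = 6480*(-100) = -648000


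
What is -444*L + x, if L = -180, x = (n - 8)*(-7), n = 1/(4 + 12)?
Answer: 1279609/16 ≈ 79976.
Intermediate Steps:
n = 1/16 ≈ 0.062500
x = 889/16 (x = (1/16 - 8)*(-7) = -127/16*(-7) = 889/16 ≈ 55.563)
-444*L + x = -444*(-180) + 889/16 = 79920 + 889/16 = 1279609/16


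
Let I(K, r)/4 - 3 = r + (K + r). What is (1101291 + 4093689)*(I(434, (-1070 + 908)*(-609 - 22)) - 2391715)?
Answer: -8167500801180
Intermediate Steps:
I(K, r) = 12 + 4*K + 8*r (I(K, r) = 12 + 4*(r + (K + r)) = 12 + 4*(K + 2*r) = 12 + (4*K + 8*r) = 12 + 4*K + 8*r)
(1101291 + 4093689)*(I(434, (-1070 + 908)*(-609 - 22)) - 2391715) = (1101291 + 4093689)*((12 + 4*434 + 8*((-1070 + 908)*(-609 - 22))) - 2391715) = 5194980*((12 + 1736 + 8*(-162*(-631))) - 2391715) = 5194980*((12 + 1736 + 8*102222) - 2391715) = 5194980*((12 + 1736 + 817776) - 2391715) = 5194980*(819524 - 2391715) = 5194980*(-1572191) = -8167500801180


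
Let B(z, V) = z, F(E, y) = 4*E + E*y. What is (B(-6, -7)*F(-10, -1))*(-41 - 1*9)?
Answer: -9000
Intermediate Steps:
(B(-6, -7)*F(-10, -1))*(-41 - 1*9) = (-(-60)*(4 - 1))*(-41 - 1*9) = (-(-60)*3)*(-41 - 9) = -6*(-30)*(-50) = 180*(-50) = -9000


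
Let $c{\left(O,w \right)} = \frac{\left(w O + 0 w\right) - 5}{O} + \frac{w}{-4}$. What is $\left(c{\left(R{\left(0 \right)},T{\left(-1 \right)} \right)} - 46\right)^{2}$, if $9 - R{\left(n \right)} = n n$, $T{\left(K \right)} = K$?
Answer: $\frac{2900209}{1296} \approx 2237.8$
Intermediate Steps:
$R{\left(n \right)} = 9 - n^{2}$ ($R{\left(n \right)} = 9 - n n = 9 - n^{2}$)
$c{\left(O,w \right)} = - \frac{w}{4} + \frac{-5 + O w}{O}$ ($c{\left(O,w \right)} = \frac{\left(O w + 0\right) - 5}{O} + w \left(- \frac{1}{4}\right) = \frac{O w - 5}{O} - \frac{w}{4} = \frac{-5 + O w}{O} - \frac{w}{4} = - \frac{w}{4} + \frac{-5 + O w}{O}$)
$\left(c{\left(R{\left(0 \right)},T{\left(-1 \right)} \right)} - 46\right)^{2} = \left(\left(- \frac{5}{9 - 0^{2}} + \frac{3}{4} \left(-1\right)\right) - 46\right)^{2} = \left(\left(- \frac{5}{9 - 0} - \frac{3}{4}\right) - 46\right)^{2} = \left(\left(- \frac{5}{9 + 0} - \frac{3}{4}\right) - 46\right)^{2} = \left(\left(- \frac{5}{9} - \frac{3}{4}\right) - 46\right)^{2} = \left(- \frac{47}{36} - 46\right)^{2} = \left(- \frac{1703}{36}\right)^{2} = \frac{2900209}{1296}$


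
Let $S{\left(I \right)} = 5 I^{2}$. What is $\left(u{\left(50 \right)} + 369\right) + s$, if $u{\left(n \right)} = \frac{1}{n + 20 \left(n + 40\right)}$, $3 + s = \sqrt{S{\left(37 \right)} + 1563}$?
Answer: $\frac{677101}{1850} + 2 \sqrt{2102} \approx 457.7$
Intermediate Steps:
$s = -3 + 2 \sqrt{2102}$ ($s = -3 + \sqrt{5 \cdot 37^{2} + 1563} = -3 + \sqrt{5 \cdot 1369 + 1563} = -3 + \sqrt{6845 + 1563} = -3 + \sqrt{8408} = -3 + 2 \sqrt{2102} \approx 88.695$)
$u{\left(n \right)} = \frac{1}{800 + 21 n}$ ($u{\left(n \right)} = \frac{1}{n + 20 \left(40 + n\right)} = \frac{1}{n + \left(800 + 20 n\right)} = \frac{1}{800 + 21 n}$)
$\left(u{\left(50 \right)} + 369\right) + s = \left(\frac{1}{800 + 21 \cdot 50} + 369\right) - \left(3 - 2 \sqrt{2102}\right) = \left(\frac{1}{800 + 1050} + 369\right) - \left(3 - 2 \sqrt{2102}\right) = \left(\frac{1}{1850} + 369\right) - \left(3 - 2 \sqrt{2102}\right) = \frac{682651}{1850} - \left(3 - 2 \sqrt{2102}\right) = \frac{677101}{1850} + 2 \sqrt{2102}$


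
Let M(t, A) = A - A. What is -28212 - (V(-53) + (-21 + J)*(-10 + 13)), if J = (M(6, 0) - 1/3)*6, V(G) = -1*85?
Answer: -28058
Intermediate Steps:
V(G) = -85
M(t, A) = 0
J = -2 (J = (0 - 1/3)*6 = (0 - 1*⅓)*6 = (0 - ⅓)*6 = -⅓*6 = -2)
-28212 - (V(-53) + (-21 + J)*(-10 + 13)) = -28212 - (-85 + (-21 - 2)*(-10 + 13)) = -28212 - (-85 - 23*3) = -28212 - (-85 - 69) = -28212 - 1*(-154) = -28212 + 154 = -28058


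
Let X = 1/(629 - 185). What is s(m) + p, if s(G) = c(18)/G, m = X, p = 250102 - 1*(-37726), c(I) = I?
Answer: 295820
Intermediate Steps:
p = 287828 (p = 250102 + 37726 = 287828)
X = 1/444 ≈ 0.0022523
m = 1/444 ≈ 0.0022523
s(G) = 18/G
s(m) + p = 18/(1/444) + 287828 = 18*444 + 287828 = 7992 + 287828 = 295820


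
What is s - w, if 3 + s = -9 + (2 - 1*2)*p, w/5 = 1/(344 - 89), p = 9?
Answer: -613/51 ≈ -12.020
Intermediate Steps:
w = 1/51 (w = 5/(344 - 89) = 5/255 = 5*(1/255) = 1/51 ≈ 0.019608)
s = -12 (s = -3 + (-9 + (2 - 1*2)*9) = -3 + (-9 + (2 - 2)*9) = -3 + (-9 + 0*9) = -3 + (-9 + 0) = -3 - 9 = -12)
s - w = -12 - 1*1/51 = -12 - 1/51 = -613/51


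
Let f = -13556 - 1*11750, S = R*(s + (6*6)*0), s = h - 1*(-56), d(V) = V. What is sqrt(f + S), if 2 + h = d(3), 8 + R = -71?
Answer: I*sqrt(29809) ≈ 172.65*I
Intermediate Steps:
R = -79 (R = -8 - 71 = -79)
h = 1 (h = -2 + 3 = 1)
s = 57 (s = 1 - 1*(-56) = 1 + 56 = 57)
S = -4503 (S = -79*(57 + (6*6)*0) = -79*(57 + 36*0) = -79*(57 + 0) = -79*57 = -4503)
f = -25306 (f = -13556 - 11750 = -25306)
sqrt(f + S) = sqrt(-25306 - 4503) = sqrt(-29809) = I*sqrt(29809)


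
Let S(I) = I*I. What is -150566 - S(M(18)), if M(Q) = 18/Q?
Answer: -150567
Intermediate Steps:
S(I) = I²
-150566 - S(M(18)) = -150566 - (18/18)² = -150566 - (18*(1/18))² = -150566 - 1*1² = -150566 - 1*1 = -150566 - 1 = -150567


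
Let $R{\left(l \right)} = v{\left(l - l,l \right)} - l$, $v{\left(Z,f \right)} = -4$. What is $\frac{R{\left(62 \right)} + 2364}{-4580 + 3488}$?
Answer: $- \frac{383}{182} \approx -2.1044$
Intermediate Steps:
$R{\left(l \right)} = -4 - l$
$\frac{R{\left(62 \right)} + 2364}{-4580 + 3488} = \frac{\left(-4 - 62\right) + 2364}{-4580 + 3488} = \frac{\left(-4 - 62\right) + 2364}{-1092} = \left(-66 + 2364\right) \left(- \frac{1}{1092}\right) = 2298 \left(- \frac{1}{1092}\right) = - \frac{383}{182}$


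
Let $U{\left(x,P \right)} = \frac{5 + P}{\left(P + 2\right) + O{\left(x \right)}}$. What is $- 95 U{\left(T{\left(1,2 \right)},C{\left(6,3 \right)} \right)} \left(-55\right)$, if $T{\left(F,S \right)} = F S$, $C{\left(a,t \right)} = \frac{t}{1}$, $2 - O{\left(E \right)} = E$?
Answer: $8360$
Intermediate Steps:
$O{\left(E \right)} = 2 - E$
$C{\left(a,t \right)} = t$ ($C{\left(a,t \right)} = t 1 = t$)
$U{\left(x,P \right)} = \frac{5 + P}{4 + P - x}$ ($U{\left(x,P \right)} = \frac{5 + P}{\left(P + 2\right) - \left(-2 + x\right)} = \frac{5 + P}{\left(2 + P\right) - \left(-2 + x\right)} = \frac{5 + P}{4 + P - x}$)
$- 95 U{\left(T{\left(1,2 \right)},C{\left(6,3 \right)} \right)} \left(-55\right) = - 95 \frac{5 + 3}{4 + 3 - 1 \cdot 2} \left(-55\right) = - 95 \frac{1}{4 + 3 - 2} \cdot 8 \left(-55\right) = - 95 \cdot \frac{1}{5} \cdot 8 \left(-55\right) = \left(-95\right) \frac{8}{5} \left(-55\right) = \left(-152\right) \left(-55\right) = 8360$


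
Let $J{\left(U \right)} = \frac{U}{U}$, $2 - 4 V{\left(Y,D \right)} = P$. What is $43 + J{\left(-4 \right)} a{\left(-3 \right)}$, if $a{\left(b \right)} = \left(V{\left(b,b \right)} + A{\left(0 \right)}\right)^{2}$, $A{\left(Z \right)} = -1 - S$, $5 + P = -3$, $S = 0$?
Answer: $\frac{181}{4} \approx 45.25$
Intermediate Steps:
$P = -8$ ($P = -5 - 3 = -8$)
$A{\left(Z \right)} = -1$ ($A{\left(Z \right)} = -1 - 0 = -1 + 0 = -1$)
$V{\left(Y,D \right)} = \frac{5}{2}$ ($V{\left(Y,D \right)} = \frac{1}{2} - -2 = \frac{1}{2} + 2 = \frac{5}{2}$)
$J{\left(U \right)} = 1$
$a{\left(b \right)} = \frac{9}{4}$ ($a{\left(b \right)} = \left(\frac{5}{2} - 1\right)^{2} = \left(\frac{3}{2}\right)^{2} = \frac{9}{4}$)
$43 + J{\left(-4 \right)} a{\left(-3 \right)} = 43 + 1 \cdot \frac{9}{4} = 43 + \frac{9}{4} = \frac{181}{4}$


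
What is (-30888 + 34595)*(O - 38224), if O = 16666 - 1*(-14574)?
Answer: -25889688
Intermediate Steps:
O = 31240 (O = 16666 + 14574 = 31240)
(-30888 + 34595)*(O - 38224) = (-30888 + 34595)*(31240 - 38224) = 3707*(-6984) = -25889688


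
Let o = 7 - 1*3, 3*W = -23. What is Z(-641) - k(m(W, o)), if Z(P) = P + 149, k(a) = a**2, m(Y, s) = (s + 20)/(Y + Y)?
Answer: -261564/529 ≈ -494.45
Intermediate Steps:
W = -23/3 (W = (1/3)*(-23) = -23/3 ≈ -7.6667)
o = 4 (o = 7 - 3 = 4)
m(Y, s) = (20 + s)/(2*Y) (m(Y, s) = (20 + s)/((2*Y)) = (20 + s)*(1/(2*Y)) = (20 + s)/(2*Y))
Z(P) = 149 + P
Z(-641) - k(m(W, o)) = (149 - 641) - ((20 + 4)/(2*(-23/3)))**2 = -492 - ((1/2)*(-3/23)*24)**2 = -492 - (-36/23)**2 = -492 - 1*1296/529 = -492 - 1296/529 = -261564/529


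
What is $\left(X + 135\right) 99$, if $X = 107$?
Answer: $23958$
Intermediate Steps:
$\left(X + 135\right) 99 = \left(107 + 135\right) 99 = 242 \cdot 99 = 23958$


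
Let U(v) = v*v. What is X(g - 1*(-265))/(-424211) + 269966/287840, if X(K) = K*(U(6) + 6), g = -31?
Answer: 55846827653/61052447120 ≈ 0.91473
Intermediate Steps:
U(v) = v**2
X(K) = 42*K (X(K) = K*(6**2 + 6) = K*(36 + 6) = K*42 = 42*K)
X(g - 1*(-265))/(-424211) + 269966/287840 = (42*(-31 - 1*(-265)))/(-424211) + 269966/287840 = (42*(-31 + 265))*(-1/424211) + 269966*(1/287840) = (42*234)*(-1/424211) + 134983/143920 = 9828*(-1/424211) + 134983/143920 = -9828/424211 + 134983/143920 = 55846827653/61052447120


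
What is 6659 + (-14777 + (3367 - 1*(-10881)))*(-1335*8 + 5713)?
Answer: 2634202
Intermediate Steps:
6659 + (-14777 + (3367 - 1*(-10881)))*(-1335*8 + 5713) = 6659 + (-14777 + (3367 + 10881))*(-10680 + 5713) = 6659 + (-14777 + 14248)*(-4967) = 6659 - 529*(-4967) = 6659 + 2627543 = 2634202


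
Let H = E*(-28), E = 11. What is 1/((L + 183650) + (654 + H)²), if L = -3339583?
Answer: -1/3036217 ≈ -3.2936e-7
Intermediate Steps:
H = -308 (H = 11*(-28) = -308)
1/((L + 183650) + (654 + H)²) = 1/((-3339583 + 183650) + (654 - 308)²) = 1/(-3155933 + 346²) = 1/(-3155933 + 119716) = 1/(-3036217) = -1/3036217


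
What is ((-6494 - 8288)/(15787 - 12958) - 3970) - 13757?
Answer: -50164465/2829 ≈ -17732.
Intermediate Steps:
((-6494 - 8288)/(15787 - 12958) - 3970) - 13757 = (-14782/2829 - 3970) - 13757 = -11245912/2829 - 13757 = -50164465/2829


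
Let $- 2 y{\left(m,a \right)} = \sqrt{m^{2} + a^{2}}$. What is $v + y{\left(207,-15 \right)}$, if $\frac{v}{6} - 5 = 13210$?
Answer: $79290 - \frac{3 \sqrt{4786}}{2} \approx 79186.0$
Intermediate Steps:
$v = 79290$ ($v = 30 + 6 \cdot 13210 = 30 + 79260 = 79290$)
$y{\left(m,a \right)} = - \frac{\sqrt{a^{2} + m^{2}}}{2}$ ($y{\left(m,a \right)} = - \frac{\sqrt{m^{2} + a^{2}}}{2} = - \frac{\sqrt{a^{2} + m^{2}}}{2}$)
$v + y{\left(207,-15 \right)} = 79290 - \frac{\sqrt{\left(-15\right)^{2} + 207^{2}}}{2} = 79290 - \frac{\sqrt{225 + 42849}}{2} = 79290 - \frac{\sqrt{43074}}{2} = 79290 - \frac{3 \sqrt{4786}}{2}$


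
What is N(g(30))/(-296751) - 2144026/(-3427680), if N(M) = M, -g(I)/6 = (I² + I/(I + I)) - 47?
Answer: 108965834801/169527911280 ≈ 0.64276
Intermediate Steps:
g(I) = 279 - 6*I² (g(I) = -6*((I² + I/(I + I)) - 47) = -6*((I² + I/((2*I))) - 47) = -6*((I² + (1/(2*I))*I) - 47) = -6*((I² + ½) - 47) = -6*((½ + I²) - 47) = -6*(-93/2 + I²) = 279 - 6*I²)
N(g(30))/(-296751) - 2144026/(-3427680) = (279 - 6*30²)/(-296751) - 2144026/(-3427680) = (279 - 6*900)*(-1/296751) - 2144026*(-1/3427680) = (279 - 5400)*(-1/296751) + 1072013/1713840 = -5121*(-1/296751) + 1072013/1713840 = 1707/98917 + 1072013/1713840 = 108965834801/169527911280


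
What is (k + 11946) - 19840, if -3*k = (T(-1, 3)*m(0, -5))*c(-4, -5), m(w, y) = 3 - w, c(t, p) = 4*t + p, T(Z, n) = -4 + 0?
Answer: -7978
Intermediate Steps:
T(Z, n) = -4
c(t, p) = p + 4*t
k = -84 (k = -(-4*(3 - 1*0))*(-5 + 4*(-4))/3 = -(-4*(3 + 0))*(-5 - 16)/3 = -(-4*3)*(-21)/3 = -(-4)*(-21) = -⅓*252 = -84)
(k + 11946) - 19840 = (-84 + 11946) - 19840 = 11862 - 19840 = -7978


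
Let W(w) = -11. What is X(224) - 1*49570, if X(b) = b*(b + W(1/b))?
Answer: -1858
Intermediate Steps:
X(b) = b*(-11 + b) (X(b) = b*(b - 11) = b*(-11 + b))
X(224) - 1*49570 = 224*(-11 + 224) - 1*49570 = 224*213 - 49570 = 47712 - 49570 = -1858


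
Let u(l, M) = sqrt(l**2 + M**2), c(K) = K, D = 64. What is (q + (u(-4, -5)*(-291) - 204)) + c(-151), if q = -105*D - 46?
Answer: -7121 - 291*sqrt(41) ≈ -8984.3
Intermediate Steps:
q = -6766 (q = -105*64 - 46 = -6720 - 46 = -6766)
u(l, M) = sqrt(M**2 + l**2)
(q + (u(-4, -5)*(-291) - 204)) + c(-151) = (-6766 + (sqrt((-5)**2 + (-4)**2)*(-291) - 204)) - 151 = (-6766 + (sqrt(25 + 16)*(-291) - 204)) - 151 = (-6766 + (sqrt(41)*(-291) - 204)) - 151 = (-6766 + (-291*sqrt(41) - 204)) - 151 = (-6766 + (-204 - 291*sqrt(41))) - 151 = (-6970 - 291*sqrt(41)) - 151 = -7121 - 291*sqrt(41)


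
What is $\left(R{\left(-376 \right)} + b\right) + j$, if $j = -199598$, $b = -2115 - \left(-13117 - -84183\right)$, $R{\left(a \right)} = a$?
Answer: $-273155$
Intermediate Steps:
$b = -73181$ ($b = -2115 - \left(-13117 + 84183\right) = -2115 - 71066 = -73181$)
$\left(R{\left(-376 \right)} + b\right) + j = \left(-376 - 73181\right) - 199598 = -73557 - 199598 = -273155$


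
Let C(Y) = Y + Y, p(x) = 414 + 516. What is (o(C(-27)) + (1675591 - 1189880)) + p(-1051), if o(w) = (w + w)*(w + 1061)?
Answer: 377885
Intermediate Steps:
p(x) = 930
C(Y) = 2*Y
o(w) = 2*w*(1061 + w) (o(w) = (2*w)*(1061 + w) = 2*w*(1061 + w))
(o(C(-27)) + (1675591 - 1189880)) + p(-1051) = (2*(2*(-27))*(1061 + 2*(-27)) + (1675591 - 1189880)) + 930 = (2*(-54)*(1061 - 54) + 485711) + 930 = (2*(-54)*1007 + 485711) + 930 = (-108756 + 485711) + 930 = 376955 + 930 = 377885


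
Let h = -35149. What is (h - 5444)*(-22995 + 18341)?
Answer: 188919822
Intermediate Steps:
(h - 5444)*(-22995 + 18341) = (-35149 - 5444)*(-22995 + 18341) = -40593*(-4654) = 188919822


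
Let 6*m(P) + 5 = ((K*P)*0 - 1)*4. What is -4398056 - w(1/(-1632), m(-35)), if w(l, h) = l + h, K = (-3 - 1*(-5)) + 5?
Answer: -7177624943/1632 ≈ -4.3981e+6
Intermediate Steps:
K = 7 (K = (-3 + 5) + 5 = 2 + 5 = 7)
m(P) = -3/2 (m(P) = -5/6 + (((7*P)*0 - 1)*4)/6 = -5/6 + ((0 - 1)*4)/6 = -5/6 + (-1*4)/6 = -5/6 + (1/6)*(-4) = -5/6 - 2/3 = -3/2)
w(l, h) = h + l
-4398056 - w(1/(-1632), m(-35)) = -4398056 - (-3/2 + 1/(-1632)) = -4398056 - (-3/2 - 1/1632) = -4398056 - 1*(-2449/1632) = -4398056 + 2449/1632 = -7177624943/1632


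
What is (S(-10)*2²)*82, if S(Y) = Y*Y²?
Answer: -328000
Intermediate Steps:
S(Y) = Y³
(S(-10)*2²)*82 = ((-10)³*2²)*82 = -1000*4*82 = -4000*82 = -328000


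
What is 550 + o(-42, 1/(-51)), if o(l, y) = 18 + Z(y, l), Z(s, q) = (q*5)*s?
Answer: 9726/17 ≈ 572.12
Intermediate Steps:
Z(s, q) = 5*q*s (Z(s, q) = (5*q)*s = 5*q*s)
o(l, y) = 18 + 5*l*y
550 + o(-42, 1/(-51)) = 550 + (18 + 5*(-42)/(-51)) = 550 + (18 + 5*(-42)*(-1/51)) = 550 + (18 + 70/17) = 550 + 376/17 = 9726/17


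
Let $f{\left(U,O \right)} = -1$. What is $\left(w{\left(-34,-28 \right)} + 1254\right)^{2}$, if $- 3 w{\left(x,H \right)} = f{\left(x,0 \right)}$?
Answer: $\frac{14160169}{9} \approx 1.5734 \cdot 10^{6}$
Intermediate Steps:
$w{\left(x,H \right)} = \frac{1}{3}$ ($w{\left(x,H \right)} = \left(- \frac{1}{3}\right) \left(-1\right) = \frac{1}{3}$)
$\left(w{\left(-34,-28 \right)} + 1254\right)^{2} = \left(\frac{1}{3} + 1254\right)^{2} = \left(\frac{3763}{3}\right)^{2} = \frac{14160169}{9}$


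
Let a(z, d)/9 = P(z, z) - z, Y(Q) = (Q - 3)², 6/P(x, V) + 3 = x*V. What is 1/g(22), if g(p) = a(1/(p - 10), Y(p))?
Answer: -1724/32397 ≈ -0.053215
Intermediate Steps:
P(x, V) = 6/(-3 + V*x) (P(x, V) = 6/(-3 + x*V) = 6/(-3 + V*x))
Y(Q) = (-3 + Q)²
a(z, d) = -9*z + 54/(-3 + z²) (a(z, d) = 9*(6/(-3 + z*z) - z) = 9*(6/(-3 + z²) - z) = 9*(-z + 6/(-3 + z²)) = -9*z + 54/(-3 + z²))
g(p) = 9*(6 - (-3 + (-10 + p)⁻²)/(-10 + p))/(-3 + (-10 + p)⁻²) (g(p) = 9*(6 - (-3 + (1/(p - 10))²)/(p - 10))/(-3 + (1/(p - 10))²) = 9*(6 - (-3 + (1/(-10 + p))²)/(-10 + p))/(-3 + (1/(-10 + p))²) = 9*(6 - (-3 + (-10 + p)⁻²)/(-10 + p))/(-3 + (-10 + p)⁻²))
1/g(22) = 1/(9*(1 - 6*(-10 + 22)³ - 3*(-10 + 22)²)/((-1 + 3*(-10 + 22)²)*(-10 + 22))) = 1/(9*(1 - 6*12³ - 3*12²)/(-1 + 3*12²*12)) = 1/(9*(1/12)*(1 - 6*1728 - 3*144)/(-1 + 3*144)) = 1/(9*(1/12)*(1 - 10368 - 432)/(-1 + 432)) = 1/(9*(1/12)*(-10799)/431) = 1/(9*(1/431)*(1/12)*(-10799)) = 1/(-32397/1724) = -1724/32397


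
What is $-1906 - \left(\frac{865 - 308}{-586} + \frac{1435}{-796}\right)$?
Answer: $- \frac{443890427}{233228} \approx -1903.2$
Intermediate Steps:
$-1906 - \left(\frac{865 - 308}{-586} + \frac{1435}{-796}\right) = -1906 - \left(\left(865 - 308\right) \left(- \frac{1}{586}\right) + 1435 \left(- \frac{1}{796}\right)\right) = -1906 - \left(557 \left(- \frac{1}{586}\right) - \frac{1435}{796}\right) = -1906 - \left(- \frac{557}{586} - \frac{1435}{796}\right) = -1906 - - \frac{642141}{233228} = -1906 + \frac{642141}{233228} = - \frac{443890427}{233228}$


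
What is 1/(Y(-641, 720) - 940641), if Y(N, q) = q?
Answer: -1/939921 ≈ -1.0639e-6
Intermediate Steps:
1/(Y(-641, 720) - 940641) = 1/(720 - 940641) = 1/(-939921) = -1/939921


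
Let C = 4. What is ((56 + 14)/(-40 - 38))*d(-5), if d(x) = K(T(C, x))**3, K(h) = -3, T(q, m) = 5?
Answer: 315/13 ≈ 24.231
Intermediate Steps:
d(x) = -27 (d(x) = (-3)**3 = -27)
((56 + 14)/(-40 - 38))*d(-5) = ((56 + 14)/(-40 - 38))*(-27) = (70/(-78))*(-27) = (70*(-1/78))*(-27) = -35/39*(-27) = 315/13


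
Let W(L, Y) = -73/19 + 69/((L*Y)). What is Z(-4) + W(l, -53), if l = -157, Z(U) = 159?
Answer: 24531619/158099 ≈ 155.17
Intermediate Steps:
W(L, Y) = -73/19 + 69/(L*Y) (W(L, Y) = -73*1/19 + 69*(1/(L*Y)) = -73/19 + 69/(L*Y))
Z(-4) + W(l, -53) = 159 + (-73/19 + 69/(-157*(-53))) = 159 + (-73/19 + 69*(-1/157)*(-1/53)) = 159 + (-73/19 + 69/8321) = 159 - 606122/158099 = 24531619/158099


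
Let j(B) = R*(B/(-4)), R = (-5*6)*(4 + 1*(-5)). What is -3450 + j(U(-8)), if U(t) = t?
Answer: -3390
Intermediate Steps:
R = 30 (R = -30*(4 - 5) = -30*(-1) = 30)
j(B) = -15*B/2 (j(B) = 30*(B/(-4)) = 30*(B*(-¼)) = 30*(-B/4) = -15*B/2)
-3450 + j(U(-8)) = -3450 - 15/2*(-8) = -3450 + 60 = -3390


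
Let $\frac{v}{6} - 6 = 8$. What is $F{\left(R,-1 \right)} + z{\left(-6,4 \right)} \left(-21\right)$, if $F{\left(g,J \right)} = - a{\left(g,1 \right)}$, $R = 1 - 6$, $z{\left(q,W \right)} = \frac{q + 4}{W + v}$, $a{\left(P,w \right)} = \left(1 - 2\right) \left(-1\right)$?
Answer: $- \frac{23}{44} \approx -0.52273$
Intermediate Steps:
$v = 84$ ($v = 36 + 6 \cdot 8 = 36 + 48 = 84$)
$a{\left(P,w \right)} = 1$ ($a{\left(P,w \right)} = \left(-1\right) \left(-1\right) = 1$)
$z{\left(q,W \right)} = \frac{4 + q}{84 + W}$ ($z{\left(q,W \right)} = \frac{q + 4}{W + 84} = \frac{4 + q}{84 + W}$)
$R = -5$ ($R = 1 - 6 = -5$)
$F{\left(g,J \right)} = -1$ ($F{\left(g,J \right)} = \left(-1\right) 1 = -1$)
$F{\left(R,-1 \right)} + z{\left(-6,4 \right)} \left(-21\right) = -1 + \frac{4 - 6}{84 + 4} \left(-21\right) = -1 + \frac{1}{88} \left(-2\right) \left(-21\right) = -1 - - \frac{21}{44} = -1 + \frac{21}{44} = - \frac{23}{44}$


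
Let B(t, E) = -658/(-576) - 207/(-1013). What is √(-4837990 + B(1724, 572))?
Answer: 11*I*√23633108525102/24312 ≈ 2199.5*I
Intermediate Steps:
B(t, E) = 392893/291744 (B(t, E) = -658*(-1/576) - 207*(-1/1013) = 329/288 + 207/1013 = 392893/291744)
√(-4837990 + B(1724, 572)) = √(-4837990 + 392893/291744) = √(-1411454161667/291744) = 11*I*√23633108525102/24312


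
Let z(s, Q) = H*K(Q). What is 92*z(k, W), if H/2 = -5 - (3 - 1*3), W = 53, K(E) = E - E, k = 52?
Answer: 0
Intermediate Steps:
K(E) = 0
H = -10 (H = 2*(-5 - (3 - 1*3)) = 2*(-5 - (3 - 3)) = 2*(-5 - 1*0) = 2*(-5 + 0) = 2*(-5) = -10)
z(s, Q) = 0 (z(s, Q) = -10*0 = 0)
92*z(k, W) = 92*0 = 0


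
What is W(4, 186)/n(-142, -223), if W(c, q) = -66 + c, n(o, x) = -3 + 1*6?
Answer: -62/3 ≈ -20.667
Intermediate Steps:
n(o, x) = 3 (n(o, x) = -3 + 6 = 3)
W(4, 186)/n(-142, -223) = (-66 + 4)/3 = -62*1/3 = -62/3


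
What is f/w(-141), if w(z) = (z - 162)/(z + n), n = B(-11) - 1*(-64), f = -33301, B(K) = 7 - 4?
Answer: -2464274/303 ≈ -8132.9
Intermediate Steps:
B(K) = 3
n = 67 (n = 3 - 1*(-64) = 3 + 64 = 67)
w(z) = (-162 + z)/(67 + z) (w(z) = (z - 162)/(z + 67) = (-162 + z)/(67 + z))
f/w(-141) = -33301*(67 - 141)/(-162 - 141) = -33301/(-303/(-74)) = -33301/((-1/74*(-303))) = -33301/303/74 = -33301*74/303 = -2464274/303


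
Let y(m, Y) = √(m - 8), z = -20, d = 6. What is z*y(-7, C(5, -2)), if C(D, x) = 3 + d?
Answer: -20*I*√15 ≈ -77.46*I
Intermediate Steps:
C(D, x) = 9 (C(D, x) = 3 + 6 = 9)
y(m, Y) = √(-8 + m)
z*y(-7, C(5, -2)) = -20*√(-8 - 7) = -20*I*√15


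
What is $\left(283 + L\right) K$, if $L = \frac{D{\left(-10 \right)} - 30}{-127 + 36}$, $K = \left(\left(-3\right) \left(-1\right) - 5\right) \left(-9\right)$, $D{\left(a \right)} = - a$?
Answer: $\frac{463914}{91} \approx 5098.0$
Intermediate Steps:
$K = 18$ ($K = \left(3 - 5\right) \left(-9\right) = \left(-2\right) \left(-9\right) = 18$)
$L = \frac{20}{91}$ ($L = \frac{\left(-1\right) \left(-10\right) - 30}{-127 + 36} = \frac{10 - 30}{-91} = \left(-20\right) \left(- \frac{1}{91}\right) = \frac{20}{91} \approx 0.21978$)
$\left(283 + L\right) K = \left(283 + \frac{20}{91}\right) 18 = \frac{25773}{91} \cdot 18 = \frac{463914}{91}$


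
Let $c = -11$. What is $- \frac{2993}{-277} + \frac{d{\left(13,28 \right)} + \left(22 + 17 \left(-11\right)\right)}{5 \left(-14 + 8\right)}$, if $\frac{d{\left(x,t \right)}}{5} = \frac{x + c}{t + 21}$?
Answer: $\frac{1327297}{81438} \approx 16.298$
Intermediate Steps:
$d{\left(x,t \right)} = \frac{5 \left(-11 + x\right)}{21 + t}$ ($d{\left(x,t \right)} = 5 \frac{x - 11}{t + 21} = 5 \frac{-11 + x}{21 + t} = \frac{5 \left(-11 + x\right)}{21 + t}$)
$- \frac{2993}{-277} + \frac{d{\left(13,28 \right)} + \left(22 + 17 \left(-11\right)\right)}{5 \left(-14 + 8\right)} = - \frac{2993}{-277} + \frac{\frac{5 \left(-11 + 13\right)}{21 + 28} + \left(22 + 17 \left(-11\right)\right)}{5 \left(-14 + 8\right)} = \left(-2993\right) \left(- \frac{1}{277}\right) + \frac{5 \cdot \frac{1}{49} \cdot 2 + \left(22 - 187\right)}{5 \left(-6\right)} = \frac{2993}{277} + \frac{5 \cdot \frac{1}{49} \cdot 2 - 165}{-30} = \frac{2993}{277} + \left(\frac{10}{49} - 165\right) \left(- \frac{1}{30}\right) = \frac{2993}{277} - - \frac{1615}{294} = \frac{2993}{277} + \frac{1615}{294} = \frac{1327297}{81438}$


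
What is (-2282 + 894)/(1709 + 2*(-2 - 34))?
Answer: -1388/1637 ≈ -0.84789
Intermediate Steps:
(-2282 + 894)/(1709 + 2*(-2 - 34)) = -1388/(1709 + 2*(-36)) = -1388/(1709 - 72) = -1388/1637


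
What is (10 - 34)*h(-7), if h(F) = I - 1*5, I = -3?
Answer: 192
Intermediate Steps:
h(F) = -8 (h(F) = -3 - 1*5 = -3 - 5 = -8)
(10 - 34)*h(-7) = (10 - 34)*(-8) = -24*(-8) = 192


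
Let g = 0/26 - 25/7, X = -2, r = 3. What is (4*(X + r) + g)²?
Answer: 9/49 ≈ 0.18367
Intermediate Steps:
g = -25/7 (g = 0*(1/26) - 25*⅐ = 0 - 25/7 = -25/7 ≈ -3.5714)
(4*(X + r) + g)² = (4*(-2 + 3) - 25/7)² = (4*1 - 25/7)² = (4 - 25/7)² = (3/7)² = 9/49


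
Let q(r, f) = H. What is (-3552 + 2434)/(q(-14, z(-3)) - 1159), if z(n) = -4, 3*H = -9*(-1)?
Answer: 559/578 ≈ 0.96713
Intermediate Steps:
H = 3 (H = (-9*(-1))/3 = (1/3)*9 = 3)
q(r, f) = 3
(-3552 + 2434)/(q(-14, z(-3)) - 1159) = (-3552 + 2434)/(3 - 1159) = -1118/(-1156) = -1118*(-1/1156) = 559/578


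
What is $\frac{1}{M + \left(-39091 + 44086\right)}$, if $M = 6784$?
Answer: $\frac{1}{11779} \approx 8.4897 \cdot 10^{-5}$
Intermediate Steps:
$\frac{1}{M + \left(-39091 + 44086\right)} = \frac{1}{6784 + \left(-39091 + 44086\right)} = \frac{1}{6784 + 4995} = \frac{1}{11779}$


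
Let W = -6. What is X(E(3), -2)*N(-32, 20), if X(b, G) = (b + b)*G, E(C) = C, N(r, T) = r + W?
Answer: 456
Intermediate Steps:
N(r, T) = -6 + r (N(r, T) = r - 6 = -6 + r)
X(b, G) = 2*G*b (X(b, G) = (2*b)*G = 2*G*b)
X(E(3), -2)*N(-32, 20) = (2*(-2)*3)*(-6 - 32) = -12*(-38) = 456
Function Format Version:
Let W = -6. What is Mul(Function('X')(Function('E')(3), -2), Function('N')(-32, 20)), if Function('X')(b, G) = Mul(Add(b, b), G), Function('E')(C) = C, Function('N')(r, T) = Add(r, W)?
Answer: 456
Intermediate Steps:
Function('N')(r, T) = Add(-6, r) (Function('N')(r, T) = Add(r, -6) = Add(-6, r))
Function('X')(b, G) = Mul(2, G, b) (Function('X')(b, G) = Mul(Mul(2, b), G) = Mul(2, G, b))
Mul(Function('X')(Function('E')(3), -2), Function('N')(-32, 20)) = Mul(Mul(2, -2, 3), Add(-6, -32)) = Mul(-12, -38) = 456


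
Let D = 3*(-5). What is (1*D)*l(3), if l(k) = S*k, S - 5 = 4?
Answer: -405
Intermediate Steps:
D = -15
S = 9 (S = 5 + 4 = 9)
l(k) = 9*k
(1*D)*l(3) = (1*(-15))*(9*3) = -15*27 = -405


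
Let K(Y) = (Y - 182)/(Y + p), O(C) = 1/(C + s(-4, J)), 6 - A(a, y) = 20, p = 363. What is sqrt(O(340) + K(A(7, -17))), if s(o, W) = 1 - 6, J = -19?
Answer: I*sqrt(7635835565)/116915 ≈ 0.74741*I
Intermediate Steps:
A(a, y) = -14 (A(a, y) = 6 - 1*20 = 6 - 20 = -14)
s(o, W) = -5
O(C) = 1/(-5 + C) (O(C) = 1/(C - 5) = 1/(-5 + C))
K(Y) = (-182 + Y)/(363 + Y) (K(Y) = (Y - 182)/(Y + 363) = (-182 + Y)/(363 + Y))
sqrt(O(340) + K(A(7, -17))) = sqrt(1/(-5 + 340) + (-182 - 14)/(363 - 14)) = sqrt(1/335 - 196/349) = sqrt(-65311/116915) = I*sqrt(7635835565)/116915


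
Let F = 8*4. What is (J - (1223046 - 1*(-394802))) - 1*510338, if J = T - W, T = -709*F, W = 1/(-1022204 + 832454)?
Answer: -408128341499/189750 ≈ -2.1509e+6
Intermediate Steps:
W = -1/189750 (W = 1/(-189750) = -1/189750 ≈ -5.2701e-6)
F = 32
T = -22688 (T = -709*32 = -22688)
J = -4305047999/189750 (J = -22688 - 1*(-1/189750) = -22688 + 1/189750 = -4305047999/189750 ≈ -22688.)
(J - (1223046 - 1*(-394802))) - 1*510338 = (-4305047999/189750 - (1223046 - 1*(-394802))) - 1*510338 = (-4305047999/189750 - (1223046 + 394802)) - 510338 = (-4305047999/189750 - 1*1617848) - 510338 = (-4305047999/189750 - 1617848) - 510338 = -311291705999/189750 - 510338 = -408128341499/189750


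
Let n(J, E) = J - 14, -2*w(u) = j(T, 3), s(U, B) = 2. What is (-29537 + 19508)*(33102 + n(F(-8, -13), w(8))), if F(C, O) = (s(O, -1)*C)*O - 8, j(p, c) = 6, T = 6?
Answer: -333845352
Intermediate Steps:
w(u) = -3 (w(u) = -½*6 = -3)
F(C, O) = -8 + 2*C*O (F(C, O) = (2*C)*O - 8 = 2*C*O - 8 = -8 + 2*C*O)
n(J, E) = -14 + J
(-29537 + 19508)*(33102 + n(F(-8, -13), w(8))) = (-29537 + 19508)*(33102 + (-14 + (-8 + 2*(-8)*(-13)))) = -10029*(33102 + (-14 + (-8 + 208))) = -10029*(33102 + (-14 + 200)) = -10029*(33102 + 186) = -10029*33288 = -333845352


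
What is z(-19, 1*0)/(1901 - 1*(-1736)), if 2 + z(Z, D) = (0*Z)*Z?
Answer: -2/3637 ≈ -0.00054990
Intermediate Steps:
z(Z, D) = -2 (z(Z, D) = -2 + (0*Z)*Z = -2 + 0*Z = -2 + 0 = -2)
z(-19, 1*0)/(1901 - 1*(-1736)) = -2/(1901 - 1*(-1736)) = -2/(1901 + 1736) = -2/3637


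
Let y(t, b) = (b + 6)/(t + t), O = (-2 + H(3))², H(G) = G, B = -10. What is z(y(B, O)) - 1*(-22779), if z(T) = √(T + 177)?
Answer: 22779 + √17665/10 ≈ 22792.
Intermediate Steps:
O = 1 (O = (-2 + 3)² = 1² = 1)
y(t, b) = (6 + b)/(2*t) (y(t, b) = (6 + b)/((2*t)) = (6 + b)*(1/(2*t)) = (6 + b)/(2*t))
z(T) = √(177 + T)
z(y(B, O)) - 1*(-22779) = √(177 + (½)*(6 + 1)/(-10)) - 1*(-22779) = √(177 + (½)*(-⅒)*7) + 22779 = √(177 - 7/20) + 22779 = √(3533/20) + 22779 = √17665/10 + 22779 = 22779 + √17665/10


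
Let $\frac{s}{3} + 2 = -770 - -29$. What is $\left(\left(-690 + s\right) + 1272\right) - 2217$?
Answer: $-3864$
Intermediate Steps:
$s = -2229$ ($s = -6 + 3 \left(-770 - -29\right) = -6 + 3 \left(-770 + 29\right) = -6 + 3 \left(-741\right) = -6 - 2223 = -2229$)
$\left(\left(-690 + s\right) + 1272\right) - 2217 = \left(\left(-690 - 2229\right) + 1272\right) - 2217 = \left(-2919 + 1272\right) - 2217 = -1647 - 2217 = -3864$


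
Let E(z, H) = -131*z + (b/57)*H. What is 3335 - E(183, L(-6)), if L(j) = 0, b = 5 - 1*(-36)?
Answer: 27308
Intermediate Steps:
b = 41 (b = 5 + 36 = 41)
E(z, H) = -131*z + 41*H/57 (E(z, H) = -131*z + (41/57)*H = -131*z + (41*(1/57))*H = -131*z + 41*H/57)
3335 - E(183, L(-6)) = 3335 - (-131*183 + (41/57)*0) = 3335 - (-23973 + 0) = 3335 - 1*(-23973) = 3335 + 23973 = 27308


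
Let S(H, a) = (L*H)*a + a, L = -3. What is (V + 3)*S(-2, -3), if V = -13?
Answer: 210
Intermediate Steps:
S(H, a) = a - 3*H*a (S(H, a) = (-3*H)*a + a = -3*H*a + a = a - 3*H*a)
(V + 3)*S(-2, -3) = (-13 + 3)*(-3*(1 - 3*(-2))) = -(-30)*(1 + 6) = -(-30)*7 = -10*(-21) = 210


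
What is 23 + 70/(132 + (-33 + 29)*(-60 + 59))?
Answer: 1599/68 ≈ 23.515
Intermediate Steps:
23 + 70/(132 + (-33 + 29)*(-60 + 59)) = 23 + 70/(132 - 4*(-1)) = 23 + 70/(132 + 4) = 23 + 70/136 = 23 + 70*(1/136) = 23 + 35/68 = 1599/68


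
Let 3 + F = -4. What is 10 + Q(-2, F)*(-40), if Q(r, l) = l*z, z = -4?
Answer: -1110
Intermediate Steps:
F = -7 (F = -3 - 4 = -7)
Q(r, l) = -4*l (Q(r, l) = l*(-4) = -4*l)
10 + Q(-2, F)*(-40) = 10 - 4*(-7)*(-40) = 10 + 28*(-40) = 10 - 1120 = -1110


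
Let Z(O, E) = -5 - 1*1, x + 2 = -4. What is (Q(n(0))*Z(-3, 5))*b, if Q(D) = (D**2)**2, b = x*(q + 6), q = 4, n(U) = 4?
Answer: 92160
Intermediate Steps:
x = -6 (x = -2 - 4 = -6)
Z(O, E) = -6 (Z(O, E) = -5 - 1 = -6)
b = -60 (b = -6*(4 + 6) = -6*10 = -60)
Q(D) = D**4
(Q(n(0))*Z(-3, 5))*b = (4**4*(-6))*(-60) = (256*(-6))*(-60) = -1536*(-60) = 92160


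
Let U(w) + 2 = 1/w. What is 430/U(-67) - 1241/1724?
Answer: -9967195/46548 ≈ -214.13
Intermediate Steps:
U(w) = -2 + 1/w
430/U(-67) - 1241/1724 = 430/(-2 + 1/(-67)) - 1241/1724 = 430/(-2 - 1/67) - 1241*1/1724 = 430/(-135/67) - 1241/1724 = 430*(-67/135) - 1241/1724 = -5762/27 - 1241/1724 = -9967195/46548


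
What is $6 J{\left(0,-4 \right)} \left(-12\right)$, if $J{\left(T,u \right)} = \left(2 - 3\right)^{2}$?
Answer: $-72$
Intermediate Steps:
$J{\left(T,u \right)} = 1$ ($J{\left(T,u \right)} = \left(-1\right)^{2} = 1$)
$6 J{\left(0,-4 \right)} \left(-12\right) = 6 \cdot 1 \left(-12\right) = 6 \left(-12\right) = -72$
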